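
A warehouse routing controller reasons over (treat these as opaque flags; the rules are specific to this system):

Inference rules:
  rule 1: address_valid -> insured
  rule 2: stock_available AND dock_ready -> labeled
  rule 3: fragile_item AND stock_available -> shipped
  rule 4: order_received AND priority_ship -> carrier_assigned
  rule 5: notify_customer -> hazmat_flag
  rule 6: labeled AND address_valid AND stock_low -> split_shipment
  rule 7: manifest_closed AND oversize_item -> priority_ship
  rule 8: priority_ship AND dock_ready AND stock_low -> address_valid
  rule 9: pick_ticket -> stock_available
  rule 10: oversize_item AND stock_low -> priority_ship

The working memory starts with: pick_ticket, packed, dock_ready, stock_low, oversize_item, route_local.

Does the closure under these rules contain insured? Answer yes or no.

[1] rule 9 [pick_ticket -> stock_available]; rule 10 [oversize_item AND stock_low -> priority_ship]. ⇒ new: stock_available, priority_ship.
[2] rule 2 [stock_available AND dock_ready -> labeled]; rule 8 [priority_ship AND dock_ready AND stock_low -> address_valid]. ⇒ new: labeled, address_valid.
[3] rule 1 [address_valid -> insured]; rule 6 [labeled AND address_valid AND stock_low -> split_shipment]. ⇒ new: insured, split_shipment.
insured appears in round 3, so it is derivable.

yes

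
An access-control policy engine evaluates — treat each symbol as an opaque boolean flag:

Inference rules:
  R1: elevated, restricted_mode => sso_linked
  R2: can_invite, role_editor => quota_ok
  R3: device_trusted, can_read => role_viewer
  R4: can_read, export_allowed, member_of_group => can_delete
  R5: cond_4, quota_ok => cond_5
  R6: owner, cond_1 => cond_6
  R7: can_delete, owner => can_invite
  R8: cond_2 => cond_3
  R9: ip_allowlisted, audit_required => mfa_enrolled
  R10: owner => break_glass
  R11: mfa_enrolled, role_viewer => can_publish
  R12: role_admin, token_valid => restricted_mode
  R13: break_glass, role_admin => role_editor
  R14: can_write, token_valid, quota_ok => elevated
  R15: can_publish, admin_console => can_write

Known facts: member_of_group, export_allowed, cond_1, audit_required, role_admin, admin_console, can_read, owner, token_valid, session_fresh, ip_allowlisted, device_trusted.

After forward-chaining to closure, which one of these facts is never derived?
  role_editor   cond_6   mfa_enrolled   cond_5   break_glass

Round 1 fires R3, R4, R6, R9, R10, R12, giving role_viewer, can_delete, cond_6, mfa_enrolled, break_glass, restricted_mode.
Round 2 fires R7, R11, R13, giving can_invite, can_publish, role_editor.
Round 3 fires R2, R15, giving quota_ok, can_write.
Round 4 fires R14, giving elevated.
Round 5 fires R1, giving sso_linked.
Derived: break_glass (round 1), role_editor (round 2), cond_6 (round 1), mfa_enrolled (round 1). cond_5 never appears in any round.

cond_5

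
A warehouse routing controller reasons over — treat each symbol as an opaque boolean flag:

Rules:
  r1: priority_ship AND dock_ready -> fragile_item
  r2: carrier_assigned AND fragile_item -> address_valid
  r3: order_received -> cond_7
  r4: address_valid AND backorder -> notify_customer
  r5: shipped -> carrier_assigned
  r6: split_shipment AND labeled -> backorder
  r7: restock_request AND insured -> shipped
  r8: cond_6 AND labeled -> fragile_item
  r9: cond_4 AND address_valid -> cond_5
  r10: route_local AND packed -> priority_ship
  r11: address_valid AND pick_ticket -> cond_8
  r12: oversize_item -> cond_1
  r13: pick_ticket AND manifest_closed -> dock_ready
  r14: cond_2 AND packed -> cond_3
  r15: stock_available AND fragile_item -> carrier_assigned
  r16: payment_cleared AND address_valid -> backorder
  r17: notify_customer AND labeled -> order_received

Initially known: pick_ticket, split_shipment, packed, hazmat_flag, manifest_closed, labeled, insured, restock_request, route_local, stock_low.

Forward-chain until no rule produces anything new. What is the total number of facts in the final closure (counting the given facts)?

Round 1 fires r6, r7, r10, r13, giving backorder, shipped, priority_ship, dock_ready.
Round 2 fires r1, r5, giving fragile_item, carrier_assigned.
Round 3 fires r2, giving address_valid.
Round 4 fires r4, r11, giving notify_customer, cond_8.
Round 5 fires r17, giving order_received.
Round 6 fires r3, giving cond_7.
Closure: {address_valid, backorder, carrier_assigned, cond_7, cond_8, dock_ready, fragile_item, hazmat_flag, insured, labeled, manifest_closed, notify_customer, order_received, packed, pick_ticket, priority_ship, restock_request, route_local, shipped, split_shipment, stock_low} — 21 facts.

21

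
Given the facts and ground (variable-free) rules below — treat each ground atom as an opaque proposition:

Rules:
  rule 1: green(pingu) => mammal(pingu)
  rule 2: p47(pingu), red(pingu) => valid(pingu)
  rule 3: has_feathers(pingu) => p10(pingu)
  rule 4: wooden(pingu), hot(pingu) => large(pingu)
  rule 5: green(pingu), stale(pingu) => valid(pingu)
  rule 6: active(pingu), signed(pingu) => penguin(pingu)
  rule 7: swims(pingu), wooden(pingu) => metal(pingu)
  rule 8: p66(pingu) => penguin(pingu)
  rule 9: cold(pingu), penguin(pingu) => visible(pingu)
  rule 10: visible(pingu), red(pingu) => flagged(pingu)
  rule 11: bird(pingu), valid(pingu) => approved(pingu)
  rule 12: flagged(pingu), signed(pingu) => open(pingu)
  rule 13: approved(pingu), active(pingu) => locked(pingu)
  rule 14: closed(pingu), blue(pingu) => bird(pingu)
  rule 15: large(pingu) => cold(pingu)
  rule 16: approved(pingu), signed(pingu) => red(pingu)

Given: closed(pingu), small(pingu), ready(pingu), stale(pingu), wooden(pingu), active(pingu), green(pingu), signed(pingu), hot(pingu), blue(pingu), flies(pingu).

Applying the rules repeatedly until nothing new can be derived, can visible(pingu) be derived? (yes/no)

Round 1 — rule 1, rule 4, rule 5, rule 6, rule 14, derive mammal(pingu), large(pingu), valid(pingu), penguin(pingu), bird(pingu).
Round 2 — rule 11, rule 15, derive approved(pingu), cold(pingu).
Round 3 — rule 9, rule 13, rule 16, derive visible(pingu), locked(pingu), red(pingu).
Round 4 — rule 10, derive flagged(pingu).
Round 5 — rule 12, derive open(pingu).
visible(pingu) appears in round 3, so it is derivable.

yes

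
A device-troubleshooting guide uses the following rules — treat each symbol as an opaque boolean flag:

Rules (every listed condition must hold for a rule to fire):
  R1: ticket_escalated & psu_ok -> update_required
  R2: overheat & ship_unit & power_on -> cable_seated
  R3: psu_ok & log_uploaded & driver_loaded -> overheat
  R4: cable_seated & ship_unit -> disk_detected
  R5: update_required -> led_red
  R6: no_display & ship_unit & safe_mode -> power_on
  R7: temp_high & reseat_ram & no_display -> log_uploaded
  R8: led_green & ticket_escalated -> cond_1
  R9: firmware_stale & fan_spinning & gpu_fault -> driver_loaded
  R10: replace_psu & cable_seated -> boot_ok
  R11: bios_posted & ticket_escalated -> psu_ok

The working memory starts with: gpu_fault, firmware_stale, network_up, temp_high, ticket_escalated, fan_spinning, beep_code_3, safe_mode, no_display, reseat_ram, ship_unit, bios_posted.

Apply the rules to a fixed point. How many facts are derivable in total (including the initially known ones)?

Round 1: R6 [no_display & ship_unit & safe_mode -> power_on]; R7 [temp_high & reseat_ram & no_display -> log_uploaded]; R9 [firmware_stale & fan_spinning & gpu_fault -> driver_loaded]; R11 [bios_posted & ticket_escalated -> psu_ok]. New: power_on, log_uploaded, driver_loaded, psu_ok.
Round 2: R1 [ticket_escalated & psu_ok -> update_required]; R3 [psu_ok & log_uploaded & driver_loaded -> overheat]. New: update_required, overheat.
Round 3: R2 [overheat & ship_unit & power_on -> cable_seated]; R5 [update_required -> led_red]. New: cable_seated, led_red.
Round 4: R4 [cable_seated & ship_unit -> disk_detected]. New: disk_detected.
Closure: {beep_code_3, bios_posted, cable_seated, disk_detected, driver_loaded, fan_spinning, firmware_stale, gpu_fault, led_red, log_uploaded, network_up, no_display, overheat, power_on, psu_ok, reseat_ram, safe_mode, ship_unit, temp_high, ticket_escalated, update_required} — 21 facts.

21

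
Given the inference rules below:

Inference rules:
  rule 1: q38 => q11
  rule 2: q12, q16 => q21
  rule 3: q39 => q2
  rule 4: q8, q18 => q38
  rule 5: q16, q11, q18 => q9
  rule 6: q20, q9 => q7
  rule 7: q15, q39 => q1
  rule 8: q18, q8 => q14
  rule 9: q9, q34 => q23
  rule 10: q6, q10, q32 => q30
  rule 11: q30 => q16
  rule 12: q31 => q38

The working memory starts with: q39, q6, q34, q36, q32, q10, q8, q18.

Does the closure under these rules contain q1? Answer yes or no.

no

[1] rule 3 [q39 => q2]; rule 4 [q8, q18 => q38]; rule 8 [q18, q8 => q14]; rule 10 [q6, q10, q32 => q30]. ⇒ new: q2, q38, q14, q30.
[2] rule 1 [q38 => q11]; rule 11 [q30 => q16]. ⇒ new: q11, q16.
[3] rule 5 [q16, q11, q18 => q9]. ⇒ new: q9.
[4] rule 9 [q9, q34 => q23]. ⇒ new: q23.
Fixed point reached. q1 is concluded only by rule 7; rule 7 needs q15 (never derived).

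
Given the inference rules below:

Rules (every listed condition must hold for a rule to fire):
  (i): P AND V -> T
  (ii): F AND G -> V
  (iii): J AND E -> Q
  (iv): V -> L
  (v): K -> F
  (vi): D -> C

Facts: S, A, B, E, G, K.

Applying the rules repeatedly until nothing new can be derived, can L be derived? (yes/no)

yes

Round 1 fires (v), giving F.
Round 2 fires (ii), giving V.
Round 3 fires (iv), giving L.
L appears in round 3, so it is derivable.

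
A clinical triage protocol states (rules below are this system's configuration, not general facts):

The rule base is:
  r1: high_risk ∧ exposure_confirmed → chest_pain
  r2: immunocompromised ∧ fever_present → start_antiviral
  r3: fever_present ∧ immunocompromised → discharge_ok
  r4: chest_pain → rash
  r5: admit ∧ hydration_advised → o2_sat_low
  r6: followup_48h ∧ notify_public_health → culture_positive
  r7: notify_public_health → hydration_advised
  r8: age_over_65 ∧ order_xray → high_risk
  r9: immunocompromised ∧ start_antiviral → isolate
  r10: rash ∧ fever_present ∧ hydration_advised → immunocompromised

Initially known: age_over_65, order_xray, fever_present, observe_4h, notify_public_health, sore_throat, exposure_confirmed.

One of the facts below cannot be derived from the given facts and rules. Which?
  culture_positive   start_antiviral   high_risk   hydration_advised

Round 1 — r7, r8, derive hydration_advised, high_risk.
Round 2 — r1, derive chest_pain.
Round 3 — r4, derive rash.
Round 4 — r10, derive immunocompromised.
Round 5 — r2, r3, derive start_antiviral, discharge_ok.
Round 6 — r9, derive isolate.
Derived: high_risk (round 1), start_antiviral (round 5), hydration_advised (round 1). culture_positive never appears in any round.

culture_positive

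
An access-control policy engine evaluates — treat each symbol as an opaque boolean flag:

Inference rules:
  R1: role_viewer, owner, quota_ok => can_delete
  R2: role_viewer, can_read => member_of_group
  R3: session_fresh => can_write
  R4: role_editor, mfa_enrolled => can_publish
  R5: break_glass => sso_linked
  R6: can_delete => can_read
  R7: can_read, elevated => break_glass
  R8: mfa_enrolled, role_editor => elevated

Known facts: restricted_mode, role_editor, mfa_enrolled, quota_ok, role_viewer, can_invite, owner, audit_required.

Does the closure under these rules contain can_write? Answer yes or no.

Round 1 — R1, R4, R8, derive can_delete, can_publish, elevated.
Round 2 — R6, derive can_read.
Round 3 — R2, R7, derive member_of_group, break_glass.
Round 4 — R5, derive sso_linked.
Fixed point reached. can_write is concluded only by R3; R3 needs session_fresh (never derived).

no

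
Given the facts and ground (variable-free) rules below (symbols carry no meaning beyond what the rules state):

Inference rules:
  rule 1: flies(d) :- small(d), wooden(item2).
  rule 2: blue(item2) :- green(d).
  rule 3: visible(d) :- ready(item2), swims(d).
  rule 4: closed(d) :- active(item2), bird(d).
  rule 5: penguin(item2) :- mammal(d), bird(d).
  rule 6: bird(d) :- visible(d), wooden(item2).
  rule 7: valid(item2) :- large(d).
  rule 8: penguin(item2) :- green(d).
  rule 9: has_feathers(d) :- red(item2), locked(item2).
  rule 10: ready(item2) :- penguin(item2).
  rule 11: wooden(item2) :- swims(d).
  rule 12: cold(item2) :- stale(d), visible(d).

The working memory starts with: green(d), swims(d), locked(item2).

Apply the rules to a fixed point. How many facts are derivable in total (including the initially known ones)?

Round 1 fires rule 2, rule 8, rule 11, giving blue(item2), penguin(item2), wooden(item2).
Round 2 fires rule 10, giving ready(item2).
Round 3 fires rule 3, giving visible(d).
Round 4 fires rule 6, giving bird(d).
Closure: {bird(d), blue(item2), green(d), locked(item2), penguin(item2), ready(item2), swims(d), visible(d), wooden(item2)} — 9 facts.

9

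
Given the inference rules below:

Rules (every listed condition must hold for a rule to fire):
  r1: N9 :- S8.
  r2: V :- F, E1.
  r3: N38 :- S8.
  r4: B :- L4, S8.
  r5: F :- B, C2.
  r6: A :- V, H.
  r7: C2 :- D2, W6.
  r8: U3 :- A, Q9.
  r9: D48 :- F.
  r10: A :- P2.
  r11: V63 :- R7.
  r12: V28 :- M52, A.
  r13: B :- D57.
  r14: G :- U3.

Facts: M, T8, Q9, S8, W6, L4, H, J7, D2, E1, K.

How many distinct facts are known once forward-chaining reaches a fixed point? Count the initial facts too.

Round 1 — r1, r3, r4, r7, derive N9, N38, B, C2.
Round 2 — r5, derive F.
Round 3 — r2, r9, derive V, D48.
Round 4 — r6, derive A.
Round 5 — r8, derive U3.
Round 6 — r14, derive G.
Closure: {A, B, C2, D2, D48, E1, F, G, H, J7, K, L4, M, N38, N9, Q9, S8, T8, U3, V, W6} — 21 facts.

21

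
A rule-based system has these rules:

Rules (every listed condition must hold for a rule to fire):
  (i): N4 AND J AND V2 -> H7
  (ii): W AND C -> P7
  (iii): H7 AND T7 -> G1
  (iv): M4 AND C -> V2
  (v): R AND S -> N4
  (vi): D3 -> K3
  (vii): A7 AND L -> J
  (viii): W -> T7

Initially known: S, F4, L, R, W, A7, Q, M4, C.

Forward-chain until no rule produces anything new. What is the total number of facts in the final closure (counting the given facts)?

16

Round 1: (ii) [W AND C -> P7]; (iv) [M4 AND C -> V2]; (v) [R AND S -> N4]; (vii) [A7 AND L -> J]; (viii) [W -> T7]. New: P7, V2, N4, J, T7.
Round 2: (i) [N4 AND J AND V2 -> H7]. New: H7.
Round 3: (iii) [H7 AND T7 -> G1]. New: G1.
Closure: {A7, C, F4, G1, H7, J, L, M4, N4, P7, Q, R, S, T7, V2, W} — 16 facts.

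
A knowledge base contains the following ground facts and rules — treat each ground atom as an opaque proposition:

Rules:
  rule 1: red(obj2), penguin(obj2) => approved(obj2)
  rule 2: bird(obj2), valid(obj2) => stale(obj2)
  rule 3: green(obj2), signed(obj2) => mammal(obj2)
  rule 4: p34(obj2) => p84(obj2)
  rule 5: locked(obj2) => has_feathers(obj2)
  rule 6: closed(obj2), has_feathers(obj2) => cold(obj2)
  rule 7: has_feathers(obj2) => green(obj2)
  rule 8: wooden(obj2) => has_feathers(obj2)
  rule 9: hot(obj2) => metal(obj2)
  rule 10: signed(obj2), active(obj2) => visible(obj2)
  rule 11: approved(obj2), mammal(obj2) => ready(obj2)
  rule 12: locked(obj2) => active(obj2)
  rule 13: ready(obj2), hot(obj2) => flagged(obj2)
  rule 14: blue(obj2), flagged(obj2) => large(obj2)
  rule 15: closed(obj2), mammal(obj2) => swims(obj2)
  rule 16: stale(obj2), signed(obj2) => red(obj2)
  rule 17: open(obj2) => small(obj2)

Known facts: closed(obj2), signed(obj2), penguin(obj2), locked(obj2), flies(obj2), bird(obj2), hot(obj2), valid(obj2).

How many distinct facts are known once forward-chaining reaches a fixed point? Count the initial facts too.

21

Round 1 — rule 2, rule 5, rule 9, rule 12, derive stale(obj2), has_feathers(obj2), metal(obj2), active(obj2).
Round 2 — rule 6, rule 7, rule 10, rule 16, derive cold(obj2), green(obj2), visible(obj2), red(obj2).
Round 3 — rule 1, rule 3, derive approved(obj2), mammal(obj2).
Round 4 — rule 11, rule 15, derive ready(obj2), swims(obj2).
Round 5 — rule 13, derive flagged(obj2).
Closure: {active(obj2), approved(obj2), bird(obj2), closed(obj2), cold(obj2), flagged(obj2), flies(obj2), green(obj2), has_feathers(obj2), hot(obj2), locked(obj2), mammal(obj2), metal(obj2), penguin(obj2), ready(obj2), red(obj2), signed(obj2), stale(obj2), swims(obj2), valid(obj2), visible(obj2)} — 21 facts.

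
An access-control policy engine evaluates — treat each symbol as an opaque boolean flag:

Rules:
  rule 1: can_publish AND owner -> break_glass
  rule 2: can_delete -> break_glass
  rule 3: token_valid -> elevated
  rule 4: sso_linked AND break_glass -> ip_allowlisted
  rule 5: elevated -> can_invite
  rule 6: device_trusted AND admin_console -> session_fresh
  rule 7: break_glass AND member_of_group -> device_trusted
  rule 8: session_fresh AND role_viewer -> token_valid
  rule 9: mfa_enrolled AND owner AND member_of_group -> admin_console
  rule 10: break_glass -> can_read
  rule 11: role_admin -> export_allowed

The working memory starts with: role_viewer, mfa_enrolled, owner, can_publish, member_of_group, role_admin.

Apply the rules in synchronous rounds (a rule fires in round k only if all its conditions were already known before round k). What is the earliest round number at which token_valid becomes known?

Round 1 — rule 1, rule 9, rule 11, derive break_glass, admin_console, export_allowed.
Round 2 — rule 7, rule 10, derive device_trusted, can_read.
Round 3 — rule 6, derive session_fresh.
Round 4 — rule 8, derive token_valid.
token_valid first appears in round 4.

4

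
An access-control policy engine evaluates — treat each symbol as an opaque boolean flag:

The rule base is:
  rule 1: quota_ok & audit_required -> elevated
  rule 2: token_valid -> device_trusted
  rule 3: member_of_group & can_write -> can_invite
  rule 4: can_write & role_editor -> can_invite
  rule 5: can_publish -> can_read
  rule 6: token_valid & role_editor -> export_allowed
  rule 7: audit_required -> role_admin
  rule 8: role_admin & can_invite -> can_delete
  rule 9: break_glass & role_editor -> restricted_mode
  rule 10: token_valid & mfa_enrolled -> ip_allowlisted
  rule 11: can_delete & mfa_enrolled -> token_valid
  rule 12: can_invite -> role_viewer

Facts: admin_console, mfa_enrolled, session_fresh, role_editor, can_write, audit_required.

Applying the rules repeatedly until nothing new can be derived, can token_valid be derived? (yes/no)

Round 1: rule 4 [can_write & role_editor -> can_invite]; rule 7 [audit_required -> role_admin]. Adds can_invite, role_admin.
Round 2: rule 8 [role_admin & can_invite -> can_delete]; rule 12 [can_invite -> role_viewer]. Adds can_delete, role_viewer.
Round 3: rule 11 [can_delete & mfa_enrolled -> token_valid]. Adds token_valid.
Round 4: rule 2 [token_valid -> device_trusted]; rule 6 [token_valid & role_editor -> export_allowed]; rule 10 [token_valid & mfa_enrolled -> ip_allowlisted]. Adds device_trusted, export_allowed, ip_allowlisted.
token_valid appears in round 3, so it is derivable.

yes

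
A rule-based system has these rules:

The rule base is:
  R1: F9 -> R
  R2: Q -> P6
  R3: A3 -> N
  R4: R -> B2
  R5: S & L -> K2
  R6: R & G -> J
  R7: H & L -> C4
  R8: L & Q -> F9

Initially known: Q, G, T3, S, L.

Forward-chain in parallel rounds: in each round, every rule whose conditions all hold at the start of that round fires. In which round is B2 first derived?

Round 1 — R2, R5, R8, derive P6, K2, F9.
Round 2 — R1, derive R.
Round 3 — R4, R6, derive B2, J.
B2 first appears in round 3.

3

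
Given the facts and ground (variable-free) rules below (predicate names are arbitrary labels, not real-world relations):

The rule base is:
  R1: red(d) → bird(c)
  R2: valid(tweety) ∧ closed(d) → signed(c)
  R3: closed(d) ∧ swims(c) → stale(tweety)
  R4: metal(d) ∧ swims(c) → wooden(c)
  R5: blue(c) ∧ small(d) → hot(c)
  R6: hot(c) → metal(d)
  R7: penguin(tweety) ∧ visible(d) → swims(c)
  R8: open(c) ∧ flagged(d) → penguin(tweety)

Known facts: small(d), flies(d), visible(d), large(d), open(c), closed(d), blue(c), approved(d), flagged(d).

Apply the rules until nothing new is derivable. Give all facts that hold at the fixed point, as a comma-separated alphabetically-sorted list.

Round 1 — R5, R8, derive hot(c), penguin(tweety).
Round 2 — R6, R7, derive metal(d), swims(c).
Round 3 — R3, R4, derive stale(tweety), wooden(c).

approved(d), blue(c), closed(d), flagged(d), flies(d), hot(c), large(d), metal(d), open(c), penguin(tweety), small(d), stale(tweety), swims(c), visible(d), wooden(c)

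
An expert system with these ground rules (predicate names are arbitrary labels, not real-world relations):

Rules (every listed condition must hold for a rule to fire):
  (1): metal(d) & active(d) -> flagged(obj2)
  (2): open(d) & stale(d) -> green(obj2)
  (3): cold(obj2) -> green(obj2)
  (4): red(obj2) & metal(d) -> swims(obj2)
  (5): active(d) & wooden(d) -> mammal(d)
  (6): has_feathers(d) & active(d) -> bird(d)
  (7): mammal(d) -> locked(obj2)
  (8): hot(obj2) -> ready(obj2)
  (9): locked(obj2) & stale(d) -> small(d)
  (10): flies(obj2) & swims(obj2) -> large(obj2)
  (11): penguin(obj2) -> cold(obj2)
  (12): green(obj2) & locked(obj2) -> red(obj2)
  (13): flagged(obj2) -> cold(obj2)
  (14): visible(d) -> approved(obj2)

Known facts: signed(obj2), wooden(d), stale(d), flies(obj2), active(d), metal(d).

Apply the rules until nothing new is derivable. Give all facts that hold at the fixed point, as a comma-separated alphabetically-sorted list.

active(d), cold(obj2), flagged(obj2), flies(obj2), green(obj2), large(obj2), locked(obj2), mammal(d), metal(d), red(obj2), signed(obj2), small(d), stale(d), swims(obj2), wooden(d)

Round 1 — (1), (5), derive flagged(obj2), mammal(d).
Round 2 — (7), (13), derive locked(obj2), cold(obj2).
Round 3 — (3), (9), derive green(obj2), small(d).
Round 4 — (12), derive red(obj2).
Round 5 — (4), derive swims(obj2).
Round 6 — (10), derive large(obj2).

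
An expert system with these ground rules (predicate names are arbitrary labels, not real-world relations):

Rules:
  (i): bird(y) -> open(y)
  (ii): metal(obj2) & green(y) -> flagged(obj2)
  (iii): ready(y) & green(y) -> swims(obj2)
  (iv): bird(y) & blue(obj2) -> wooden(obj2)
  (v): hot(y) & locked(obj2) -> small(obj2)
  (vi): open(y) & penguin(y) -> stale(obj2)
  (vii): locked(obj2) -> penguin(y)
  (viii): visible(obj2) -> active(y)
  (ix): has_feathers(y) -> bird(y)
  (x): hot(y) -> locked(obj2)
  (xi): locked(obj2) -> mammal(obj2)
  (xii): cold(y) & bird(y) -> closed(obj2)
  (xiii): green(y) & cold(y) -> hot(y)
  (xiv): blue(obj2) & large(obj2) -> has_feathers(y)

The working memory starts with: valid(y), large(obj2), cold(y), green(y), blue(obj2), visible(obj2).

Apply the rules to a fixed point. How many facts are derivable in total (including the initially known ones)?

Round 1: (viii) [visible(obj2) -> active(y)]; (xiii) [green(y) & cold(y) -> hot(y)]; (xiv) [blue(obj2) & large(obj2) -> has_feathers(y)]. Adds active(y), hot(y), has_feathers(y).
Round 2: (ix) [has_feathers(y) -> bird(y)]; (x) [hot(y) -> locked(obj2)]. Adds bird(y), locked(obj2).
Round 3: (i) [bird(y) -> open(y)]; (iv) [bird(y) & blue(obj2) -> wooden(obj2)]; (v) [hot(y) & locked(obj2) -> small(obj2)]; (vii) [locked(obj2) -> penguin(y)]; (xi) [locked(obj2) -> mammal(obj2)]; (xii) [cold(y) & bird(y) -> closed(obj2)]. Adds open(y), wooden(obj2), small(obj2), penguin(y), mammal(obj2), closed(obj2).
Round 4: (vi) [open(y) & penguin(y) -> stale(obj2)]. Adds stale(obj2).
Closure: {active(y), bird(y), blue(obj2), closed(obj2), cold(y), green(y), has_feathers(y), hot(y), large(obj2), locked(obj2), mammal(obj2), open(y), penguin(y), small(obj2), stale(obj2), valid(y), visible(obj2), wooden(obj2)} — 18 facts.

18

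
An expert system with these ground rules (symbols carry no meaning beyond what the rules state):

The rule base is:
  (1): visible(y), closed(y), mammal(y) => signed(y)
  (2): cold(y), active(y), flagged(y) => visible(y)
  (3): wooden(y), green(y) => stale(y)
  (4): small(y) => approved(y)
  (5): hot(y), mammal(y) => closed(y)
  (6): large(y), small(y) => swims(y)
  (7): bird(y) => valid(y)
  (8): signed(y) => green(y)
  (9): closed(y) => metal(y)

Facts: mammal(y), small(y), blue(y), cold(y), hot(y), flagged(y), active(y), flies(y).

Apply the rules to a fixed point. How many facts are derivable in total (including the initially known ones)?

Round 1 — (2), (4), (5), derive visible(y), approved(y), closed(y).
Round 2 — (1), (9), derive signed(y), metal(y).
Round 3 — (8), derive green(y).
Closure: {active(y), approved(y), blue(y), closed(y), cold(y), flagged(y), flies(y), green(y), hot(y), mammal(y), metal(y), signed(y), small(y), visible(y)} — 14 facts.

14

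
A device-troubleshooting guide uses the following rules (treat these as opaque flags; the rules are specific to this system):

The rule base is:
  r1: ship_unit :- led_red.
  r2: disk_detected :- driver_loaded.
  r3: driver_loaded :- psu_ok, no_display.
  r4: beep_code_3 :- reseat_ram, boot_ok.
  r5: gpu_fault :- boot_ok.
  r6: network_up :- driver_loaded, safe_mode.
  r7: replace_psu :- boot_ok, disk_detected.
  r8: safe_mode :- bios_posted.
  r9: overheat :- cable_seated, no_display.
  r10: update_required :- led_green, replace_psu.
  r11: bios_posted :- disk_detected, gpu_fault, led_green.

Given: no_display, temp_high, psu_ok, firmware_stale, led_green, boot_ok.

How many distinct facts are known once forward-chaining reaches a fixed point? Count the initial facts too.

14

Round 1: r3 [driver_loaded :- psu_ok, no_display.]; r5 [gpu_fault :- boot_ok.]. Adds driver_loaded, gpu_fault.
Round 2: r2 [disk_detected :- driver_loaded.]. Adds disk_detected.
Round 3: r7 [replace_psu :- boot_ok, disk_detected.]; r11 [bios_posted :- disk_detected, gpu_fault, led_green.]. Adds replace_psu, bios_posted.
Round 4: r8 [safe_mode :- bios_posted.]; r10 [update_required :- led_green, replace_psu.]. Adds safe_mode, update_required.
Round 5: r6 [network_up :- driver_loaded, safe_mode.]. Adds network_up.
Closure: {bios_posted, boot_ok, disk_detected, driver_loaded, firmware_stale, gpu_fault, led_green, network_up, no_display, psu_ok, replace_psu, safe_mode, temp_high, update_required} — 14 facts.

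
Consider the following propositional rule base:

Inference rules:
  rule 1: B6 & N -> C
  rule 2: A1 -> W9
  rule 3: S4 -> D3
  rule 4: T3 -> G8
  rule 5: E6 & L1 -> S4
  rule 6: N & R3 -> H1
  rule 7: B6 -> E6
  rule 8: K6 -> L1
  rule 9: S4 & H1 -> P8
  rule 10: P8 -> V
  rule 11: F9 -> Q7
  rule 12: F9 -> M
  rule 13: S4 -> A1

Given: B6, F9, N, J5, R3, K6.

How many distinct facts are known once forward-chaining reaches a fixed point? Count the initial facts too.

Round 1 — rule 1, rule 6, rule 7, rule 8, rule 11, rule 12, derive C, H1, E6, L1, Q7, M.
Round 2 — rule 5, derive S4.
Round 3 — rule 3, rule 9, rule 13, derive D3, P8, A1.
Round 4 — rule 2, rule 10, derive W9, V.
Closure: {A1, B6, C, D3, E6, F9, H1, J5, K6, L1, M, N, P8, Q7, R3, S4, V, W9} — 18 facts.

18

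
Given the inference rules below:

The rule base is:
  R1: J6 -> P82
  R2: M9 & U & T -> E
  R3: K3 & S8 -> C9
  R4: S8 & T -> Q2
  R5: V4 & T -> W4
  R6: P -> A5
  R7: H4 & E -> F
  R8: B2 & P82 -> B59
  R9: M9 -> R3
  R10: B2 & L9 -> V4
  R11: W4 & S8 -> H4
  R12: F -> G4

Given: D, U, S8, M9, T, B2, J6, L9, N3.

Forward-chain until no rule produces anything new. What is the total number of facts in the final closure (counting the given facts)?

19

Round 1: R1 [J6 -> P82]; R2 [M9 & U & T -> E]; R4 [S8 & T -> Q2]; R9 [M9 -> R3]; R10 [B2 & L9 -> V4]. New: P82, E, Q2, R3, V4.
Round 2: R5 [V4 & T -> W4]; R8 [B2 & P82 -> B59]. New: W4, B59.
Round 3: R11 [W4 & S8 -> H4]. New: H4.
Round 4: R7 [H4 & E -> F]. New: F.
Round 5: R12 [F -> G4]. New: G4.
Closure: {B2, B59, D, E, F, G4, H4, J6, L9, M9, N3, P82, Q2, R3, S8, T, U, V4, W4} — 19 facts.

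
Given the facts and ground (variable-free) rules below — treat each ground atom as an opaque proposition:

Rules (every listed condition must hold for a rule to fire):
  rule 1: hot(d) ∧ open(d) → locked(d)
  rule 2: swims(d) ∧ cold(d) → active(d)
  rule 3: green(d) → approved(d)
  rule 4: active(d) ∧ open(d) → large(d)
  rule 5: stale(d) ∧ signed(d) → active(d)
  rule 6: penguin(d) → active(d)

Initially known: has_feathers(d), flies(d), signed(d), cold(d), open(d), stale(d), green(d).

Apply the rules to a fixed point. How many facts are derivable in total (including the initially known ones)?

10

Round 1 fires rule 3, rule 5, giving approved(d), active(d).
Round 2 fires rule 4, giving large(d).
Closure: {active(d), approved(d), cold(d), flies(d), green(d), has_feathers(d), large(d), open(d), signed(d), stale(d)} — 10 facts.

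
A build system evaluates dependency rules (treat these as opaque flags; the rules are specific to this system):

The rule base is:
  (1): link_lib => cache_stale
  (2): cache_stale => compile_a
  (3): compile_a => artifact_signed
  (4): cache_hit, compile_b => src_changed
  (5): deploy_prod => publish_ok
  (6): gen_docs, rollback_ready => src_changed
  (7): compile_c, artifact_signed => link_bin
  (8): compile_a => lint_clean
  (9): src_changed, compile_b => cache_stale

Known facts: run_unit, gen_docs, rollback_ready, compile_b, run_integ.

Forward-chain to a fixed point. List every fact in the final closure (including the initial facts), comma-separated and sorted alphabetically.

artifact_signed, cache_stale, compile_a, compile_b, gen_docs, lint_clean, rollback_ready, run_integ, run_unit, src_changed

[1] (6) [gen_docs, rollback_ready => src_changed]. ⇒ new: src_changed.
[2] (9) [src_changed, compile_b => cache_stale]. ⇒ new: cache_stale.
[3] (2) [cache_stale => compile_a]. ⇒ new: compile_a.
[4] (3) [compile_a => artifact_signed]; (8) [compile_a => lint_clean]. ⇒ new: artifact_signed, lint_clean.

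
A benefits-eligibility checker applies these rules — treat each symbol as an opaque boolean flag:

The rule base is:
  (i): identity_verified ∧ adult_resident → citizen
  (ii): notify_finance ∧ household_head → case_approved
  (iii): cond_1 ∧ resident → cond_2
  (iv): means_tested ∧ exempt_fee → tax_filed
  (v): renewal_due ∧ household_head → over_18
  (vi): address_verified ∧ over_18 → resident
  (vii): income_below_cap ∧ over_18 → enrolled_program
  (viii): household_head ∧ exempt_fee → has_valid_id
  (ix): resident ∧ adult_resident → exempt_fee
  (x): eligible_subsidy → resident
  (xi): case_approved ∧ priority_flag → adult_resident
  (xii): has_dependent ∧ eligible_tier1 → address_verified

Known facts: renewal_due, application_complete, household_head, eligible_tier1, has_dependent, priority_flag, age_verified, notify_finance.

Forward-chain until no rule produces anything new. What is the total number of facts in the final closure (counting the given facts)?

15

Round 1 — (ii), (v), (xii), derive case_approved, over_18, address_verified.
Round 2 — (vi), (xi), derive resident, adult_resident.
Round 3 — (ix), derive exempt_fee.
Round 4 — (viii), derive has_valid_id.
Closure: {address_verified, adult_resident, age_verified, application_complete, case_approved, eligible_tier1, exempt_fee, has_dependent, has_valid_id, household_head, notify_finance, over_18, priority_flag, renewal_due, resident} — 15 facts.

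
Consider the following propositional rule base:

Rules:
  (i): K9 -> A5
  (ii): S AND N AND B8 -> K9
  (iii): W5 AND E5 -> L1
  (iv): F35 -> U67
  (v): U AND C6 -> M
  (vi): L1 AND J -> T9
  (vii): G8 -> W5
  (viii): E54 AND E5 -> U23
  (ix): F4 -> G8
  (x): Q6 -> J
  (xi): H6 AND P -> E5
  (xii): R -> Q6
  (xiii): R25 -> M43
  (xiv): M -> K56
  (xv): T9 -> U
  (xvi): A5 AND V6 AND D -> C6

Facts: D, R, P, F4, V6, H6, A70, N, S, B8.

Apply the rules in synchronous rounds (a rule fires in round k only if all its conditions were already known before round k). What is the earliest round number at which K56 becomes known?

Round 1 — (ii), (ix), (xi), (xii), derive K9, G8, E5, Q6.
Round 2 — (i), (vii), (x), derive A5, W5, J.
Round 3 — (iii), (xvi), derive L1, C6.
Round 4 — (vi), derive T9.
Round 5 — (xv), derive U.
Round 6 — (v), derive M.
Round 7 — (xiv), derive K56.
K56 first appears in round 7.

7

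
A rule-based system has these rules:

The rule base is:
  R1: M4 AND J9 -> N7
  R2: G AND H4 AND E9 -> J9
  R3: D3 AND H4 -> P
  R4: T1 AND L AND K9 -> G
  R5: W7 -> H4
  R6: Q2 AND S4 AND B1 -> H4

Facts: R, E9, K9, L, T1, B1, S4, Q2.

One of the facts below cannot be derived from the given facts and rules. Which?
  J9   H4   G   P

P

Round 1 fires R4, R6, giving G, H4.
Round 2 fires R2, giving J9.
Derived: J9 (round 2), H4 (round 1), G (round 1). P never appears in any round.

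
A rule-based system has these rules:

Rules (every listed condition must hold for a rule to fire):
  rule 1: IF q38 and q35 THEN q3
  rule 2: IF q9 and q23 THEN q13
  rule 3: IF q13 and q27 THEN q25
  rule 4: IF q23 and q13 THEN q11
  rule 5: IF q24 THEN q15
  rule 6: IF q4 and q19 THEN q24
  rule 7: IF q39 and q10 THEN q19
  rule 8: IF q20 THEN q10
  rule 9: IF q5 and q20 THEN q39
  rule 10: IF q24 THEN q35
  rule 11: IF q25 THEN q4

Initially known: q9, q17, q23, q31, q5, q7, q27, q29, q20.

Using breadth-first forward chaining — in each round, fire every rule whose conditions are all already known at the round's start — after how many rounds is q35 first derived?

Round 1 — rule 2, rule 8, rule 9, derive q13, q10, q39.
Round 2 — rule 3, rule 4, rule 7, derive q25, q11, q19.
Round 3 — rule 11, derive q4.
Round 4 — rule 6, derive q24.
Round 5 — rule 5, rule 10, derive q15, q35.
q35 first appears in round 5.

5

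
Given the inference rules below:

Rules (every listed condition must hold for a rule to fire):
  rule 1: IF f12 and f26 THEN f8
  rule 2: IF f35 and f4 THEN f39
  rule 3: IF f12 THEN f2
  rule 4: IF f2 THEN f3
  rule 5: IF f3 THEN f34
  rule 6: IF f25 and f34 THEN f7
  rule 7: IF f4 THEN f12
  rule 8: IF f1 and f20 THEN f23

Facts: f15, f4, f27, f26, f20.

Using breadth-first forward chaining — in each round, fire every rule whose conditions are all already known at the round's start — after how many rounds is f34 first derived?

Round 1 fires rule 7, giving f12.
Round 2 fires rule 1, rule 3, giving f8, f2.
Round 3 fires rule 4, giving f3.
Round 4 fires rule 5, giving f34.
f34 first appears in round 4.

4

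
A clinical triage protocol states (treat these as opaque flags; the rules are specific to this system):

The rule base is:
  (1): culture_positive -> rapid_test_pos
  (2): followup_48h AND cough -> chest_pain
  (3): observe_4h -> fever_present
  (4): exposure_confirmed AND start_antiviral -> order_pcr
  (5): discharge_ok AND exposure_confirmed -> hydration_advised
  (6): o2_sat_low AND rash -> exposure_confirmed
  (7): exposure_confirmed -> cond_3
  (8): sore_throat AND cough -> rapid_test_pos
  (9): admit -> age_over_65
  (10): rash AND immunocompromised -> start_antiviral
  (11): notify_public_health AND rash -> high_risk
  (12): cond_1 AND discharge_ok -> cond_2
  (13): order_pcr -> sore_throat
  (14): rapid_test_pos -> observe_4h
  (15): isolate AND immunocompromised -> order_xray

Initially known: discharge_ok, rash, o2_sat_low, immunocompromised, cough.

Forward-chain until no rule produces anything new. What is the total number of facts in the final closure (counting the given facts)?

Round 1: (6) [o2_sat_low AND rash -> exposure_confirmed]; (10) [rash AND immunocompromised -> start_antiviral]. New: exposure_confirmed, start_antiviral.
Round 2: (4) [exposure_confirmed AND start_antiviral -> order_pcr]; (5) [discharge_ok AND exposure_confirmed -> hydration_advised]; (7) [exposure_confirmed -> cond_3]. New: order_pcr, hydration_advised, cond_3.
Round 3: (13) [order_pcr -> sore_throat]. New: sore_throat.
Round 4: (8) [sore_throat AND cough -> rapid_test_pos]. New: rapid_test_pos.
Round 5: (14) [rapid_test_pos -> observe_4h]. New: observe_4h.
Round 6: (3) [observe_4h -> fever_present]. New: fever_present.
Closure: {cond_3, cough, discharge_ok, exposure_confirmed, fever_present, hydration_advised, immunocompromised, o2_sat_low, observe_4h, order_pcr, rapid_test_pos, rash, sore_throat, start_antiviral} — 14 facts.

14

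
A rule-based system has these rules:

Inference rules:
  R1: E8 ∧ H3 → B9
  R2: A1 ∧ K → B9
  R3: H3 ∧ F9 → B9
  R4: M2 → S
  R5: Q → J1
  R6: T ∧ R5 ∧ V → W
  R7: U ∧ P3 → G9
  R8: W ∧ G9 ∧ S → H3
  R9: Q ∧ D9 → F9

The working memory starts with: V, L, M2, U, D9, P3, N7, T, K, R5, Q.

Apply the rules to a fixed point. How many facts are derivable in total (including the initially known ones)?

18

Round 1 — R4, R5, R6, R7, R9, derive S, J1, W, G9, F9.
Round 2 — R8, derive H3.
Round 3 — R3, derive B9.
Closure: {B9, D9, F9, G9, H3, J1, K, L, M2, N7, P3, Q, R5, S, T, U, V, W} — 18 facts.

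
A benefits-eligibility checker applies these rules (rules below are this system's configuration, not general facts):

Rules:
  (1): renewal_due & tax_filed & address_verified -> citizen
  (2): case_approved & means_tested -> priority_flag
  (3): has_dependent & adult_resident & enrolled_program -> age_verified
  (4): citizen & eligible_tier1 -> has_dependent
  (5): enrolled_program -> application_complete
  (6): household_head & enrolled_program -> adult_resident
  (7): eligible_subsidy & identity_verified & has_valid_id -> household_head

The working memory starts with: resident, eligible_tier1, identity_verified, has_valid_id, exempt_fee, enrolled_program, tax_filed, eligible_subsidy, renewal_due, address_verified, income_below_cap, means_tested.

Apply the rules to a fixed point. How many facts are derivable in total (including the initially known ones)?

18

Round 1 fires (1), (5), (7), giving citizen, application_complete, household_head.
Round 2 fires (4), (6), giving has_dependent, adult_resident.
Round 3 fires (3), giving age_verified.
Closure: {address_verified, adult_resident, age_verified, application_complete, citizen, eligible_subsidy, eligible_tier1, enrolled_program, exempt_fee, has_dependent, has_valid_id, household_head, identity_verified, income_below_cap, means_tested, renewal_due, resident, tax_filed} — 18 facts.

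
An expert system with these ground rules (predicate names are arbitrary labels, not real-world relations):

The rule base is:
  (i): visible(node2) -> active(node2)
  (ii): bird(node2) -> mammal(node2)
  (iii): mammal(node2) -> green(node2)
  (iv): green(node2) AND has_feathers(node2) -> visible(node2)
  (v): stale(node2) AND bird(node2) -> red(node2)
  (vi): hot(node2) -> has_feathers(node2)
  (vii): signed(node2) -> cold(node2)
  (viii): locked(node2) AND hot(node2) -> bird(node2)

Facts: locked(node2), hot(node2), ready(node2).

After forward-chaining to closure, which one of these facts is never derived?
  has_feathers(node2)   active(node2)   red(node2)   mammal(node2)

red(node2)

Round 1 — (vi), (viii), derive has_feathers(node2), bird(node2).
Round 2 — (ii), derive mammal(node2).
Round 3 — (iii), derive green(node2).
Round 4 — (iv), derive visible(node2).
Round 5 — (i), derive active(node2).
Derived: mammal(node2) (round 2), has_feathers(node2) (round 1), active(node2) (round 5). red(node2) never appears in any round.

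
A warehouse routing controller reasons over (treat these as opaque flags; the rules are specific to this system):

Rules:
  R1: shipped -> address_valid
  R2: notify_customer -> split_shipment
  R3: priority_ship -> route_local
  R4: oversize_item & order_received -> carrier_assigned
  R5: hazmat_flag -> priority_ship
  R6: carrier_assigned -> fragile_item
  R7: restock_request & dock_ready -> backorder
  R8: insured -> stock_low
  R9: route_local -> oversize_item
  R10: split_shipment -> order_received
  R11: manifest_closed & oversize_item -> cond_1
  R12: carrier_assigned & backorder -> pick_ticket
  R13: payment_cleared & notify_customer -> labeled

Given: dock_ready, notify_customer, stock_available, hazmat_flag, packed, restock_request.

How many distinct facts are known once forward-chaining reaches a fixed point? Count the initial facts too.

15

Round 1: R2 [notify_customer -> split_shipment]; R5 [hazmat_flag -> priority_ship]; R7 [restock_request & dock_ready -> backorder]. New: split_shipment, priority_ship, backorder.
Round 2: R3 [priority_ship -> route_local]; R10 [split_shipment -> order_received]. New: route_local, order_received.
Round 3: R9 [route_local -> oversize_item]. New: oversize_item.
Round 4: R4 [oversize_item & order_received -> carrier_assigned]. New: carrier_assigned.
Round 5: R6 [carrier_assigned -> fragile_item]; R12 [carrier_assigned & backorder -> pick_ticket]. New: fragile_item, pick_ticket.
Closure: {backorder, carrier_assigned, dock_ready, fragile_item, hazmat_flag, notify_customer, order_received, oversize_item, packed, pick_ticket, priority_ship, restock_request, route_local, split_shipment, stock_available} — 15 facts.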